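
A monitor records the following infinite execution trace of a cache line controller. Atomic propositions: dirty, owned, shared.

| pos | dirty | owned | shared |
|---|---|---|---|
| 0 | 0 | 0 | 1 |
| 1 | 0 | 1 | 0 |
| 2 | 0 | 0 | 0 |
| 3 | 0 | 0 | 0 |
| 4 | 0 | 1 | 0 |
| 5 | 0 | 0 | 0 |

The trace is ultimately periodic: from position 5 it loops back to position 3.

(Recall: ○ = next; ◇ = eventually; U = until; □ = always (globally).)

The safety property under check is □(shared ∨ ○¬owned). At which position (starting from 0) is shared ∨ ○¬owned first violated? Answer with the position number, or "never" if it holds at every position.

Check shared ∨ ○¬owned at each position in order: 0 ✓, 1 ✓, 2 ✓.
At position 3 the labels are {} and the next position 4 has {owned}, so shared ∨ ○¬owned is false there. This is the first violation.

3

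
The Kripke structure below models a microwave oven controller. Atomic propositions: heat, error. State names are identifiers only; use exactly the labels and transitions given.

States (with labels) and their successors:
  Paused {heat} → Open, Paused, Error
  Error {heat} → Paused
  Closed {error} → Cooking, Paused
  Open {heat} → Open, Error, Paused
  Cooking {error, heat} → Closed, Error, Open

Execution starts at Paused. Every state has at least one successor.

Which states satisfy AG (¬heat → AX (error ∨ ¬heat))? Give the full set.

{Paused, Error, Open}

States satisfying ¬heat → AX (error ∨ ¬heat): {Paused, Error, Open, Cooking}.
States satisfying AG (¬heat → AX (error ∨ ¬heat)): {Paused, Error, Open}.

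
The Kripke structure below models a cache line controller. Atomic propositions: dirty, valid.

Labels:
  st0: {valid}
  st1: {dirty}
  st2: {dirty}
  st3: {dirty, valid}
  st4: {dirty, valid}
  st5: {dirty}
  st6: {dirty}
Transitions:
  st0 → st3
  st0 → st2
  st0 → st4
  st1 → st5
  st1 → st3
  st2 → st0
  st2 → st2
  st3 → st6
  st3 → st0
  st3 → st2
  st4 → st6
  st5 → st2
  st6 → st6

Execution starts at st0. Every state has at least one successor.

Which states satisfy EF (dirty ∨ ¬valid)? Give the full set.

States satisfying dirty ∨ ¬valid: {st1, st2, st3, st4, st5, st6}.
States satisfying EF (dirty ∨ ¬valid): {st0, st1, st2, st3, st4, st5, st6}.

{st0, st1, st2, st3, st4, st5, st6}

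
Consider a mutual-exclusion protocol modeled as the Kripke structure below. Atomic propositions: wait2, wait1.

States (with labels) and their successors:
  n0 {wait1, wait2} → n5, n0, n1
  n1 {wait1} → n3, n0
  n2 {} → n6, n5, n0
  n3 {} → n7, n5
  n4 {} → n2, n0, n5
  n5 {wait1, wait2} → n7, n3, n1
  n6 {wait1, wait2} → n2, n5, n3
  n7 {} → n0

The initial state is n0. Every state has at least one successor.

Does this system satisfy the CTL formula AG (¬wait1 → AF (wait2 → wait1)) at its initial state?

States satisfying ¬wait1 → AF (wait2 → wait1): {n0, n1, n2, n3, n4, n5, n6, n7}.
States satisfying AG (¬wait1 → AF (wait2 → wait1)): {n0, n1, n2, n3, n4, n5, n6, n7}.
Every state reachable from n0 satisfies ¬wait1 → AF (wait2 → wait1).
n0 ∈ Sat(AG (¬wait1 → AF (wait2 → wait1))).

Satisfied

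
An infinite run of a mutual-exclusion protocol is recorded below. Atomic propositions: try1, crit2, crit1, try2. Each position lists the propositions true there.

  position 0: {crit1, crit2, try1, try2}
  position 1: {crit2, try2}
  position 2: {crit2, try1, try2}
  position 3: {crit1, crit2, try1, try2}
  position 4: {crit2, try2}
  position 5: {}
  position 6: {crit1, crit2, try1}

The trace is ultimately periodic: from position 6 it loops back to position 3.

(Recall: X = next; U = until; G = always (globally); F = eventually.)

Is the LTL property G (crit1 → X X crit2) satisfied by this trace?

crit1 → X X crit2 must hold at every position from 0 onward. It fails at position 3, so G (crit1 → X X crit2) is false.
Positions where crit1 holds: 0, 3, 6.
Check X X crit2 at each: 0→ok, 3→fails, 6→ok.

Does not hold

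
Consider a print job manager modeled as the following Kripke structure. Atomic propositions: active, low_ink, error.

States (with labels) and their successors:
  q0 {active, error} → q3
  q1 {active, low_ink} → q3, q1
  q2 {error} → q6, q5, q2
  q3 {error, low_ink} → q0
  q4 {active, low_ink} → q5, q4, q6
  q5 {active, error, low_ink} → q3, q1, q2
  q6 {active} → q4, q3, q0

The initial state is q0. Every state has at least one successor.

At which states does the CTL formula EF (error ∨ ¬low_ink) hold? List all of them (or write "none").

States satisfying error ∨ ¬low_ink: {q0, q2, q3, q5, q6}.
States satisfying EF (error ∨ ¬low_ink): {q0, q1, q2, q3, q4, q5, q6}.

{q0, q1, q2, q3, q4, q5, q6}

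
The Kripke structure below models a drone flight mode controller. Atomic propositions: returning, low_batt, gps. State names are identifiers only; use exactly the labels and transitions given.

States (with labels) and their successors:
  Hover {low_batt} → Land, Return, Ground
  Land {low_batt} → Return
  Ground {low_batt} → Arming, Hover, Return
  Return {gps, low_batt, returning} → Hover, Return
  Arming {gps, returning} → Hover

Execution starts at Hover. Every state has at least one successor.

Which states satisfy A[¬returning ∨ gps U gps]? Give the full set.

States satisfying ¬returning ∨ gps: {Hover, Land, Ground, Return, Arming}.
States satisfying gps: {Return, Arming}.
States satisfying A[¬returning ∨ gps U gps]: {Land, Return, Arming}.

{Land, Return, Arming}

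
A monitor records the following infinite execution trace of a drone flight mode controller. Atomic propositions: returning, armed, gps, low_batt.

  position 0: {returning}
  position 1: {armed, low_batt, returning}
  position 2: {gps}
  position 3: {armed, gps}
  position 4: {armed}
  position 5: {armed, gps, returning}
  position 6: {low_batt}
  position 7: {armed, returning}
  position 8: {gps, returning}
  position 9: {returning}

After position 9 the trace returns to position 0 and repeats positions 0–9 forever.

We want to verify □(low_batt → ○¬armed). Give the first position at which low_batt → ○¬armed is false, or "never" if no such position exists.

Check low_batt → ○¬armed at each position in order: 0 ✓, 1 ✓, 2 ✓, 3 ✓, 4 ✓, 5 ✓.
At position 6 the labels are {low_batt} and the next position 7 has {armed, returning}, so low_batt → ○¬armed is false there. This is the first violation.

6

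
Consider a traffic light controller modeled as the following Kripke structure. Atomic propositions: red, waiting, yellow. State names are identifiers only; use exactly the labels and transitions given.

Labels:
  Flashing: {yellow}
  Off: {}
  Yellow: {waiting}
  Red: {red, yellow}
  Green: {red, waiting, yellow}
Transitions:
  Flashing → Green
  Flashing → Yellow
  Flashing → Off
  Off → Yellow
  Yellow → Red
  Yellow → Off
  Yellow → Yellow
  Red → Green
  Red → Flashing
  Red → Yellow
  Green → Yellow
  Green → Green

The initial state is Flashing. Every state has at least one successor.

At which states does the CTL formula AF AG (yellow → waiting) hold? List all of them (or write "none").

none

States satisfying AG (yellow → waiting): ∅.
States satisfying AF AG (yellow → waiting): ∅.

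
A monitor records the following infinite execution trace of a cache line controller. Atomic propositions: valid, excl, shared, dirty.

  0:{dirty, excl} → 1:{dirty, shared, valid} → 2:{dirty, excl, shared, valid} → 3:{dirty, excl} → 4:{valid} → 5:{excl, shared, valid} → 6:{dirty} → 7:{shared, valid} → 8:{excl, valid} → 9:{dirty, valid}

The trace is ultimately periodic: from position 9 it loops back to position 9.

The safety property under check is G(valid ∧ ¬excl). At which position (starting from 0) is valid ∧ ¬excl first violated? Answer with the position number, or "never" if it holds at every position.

At position 0 the labels are {dirty, excl}, so valid ∧ ¬excl is false there. This is the first violation.

0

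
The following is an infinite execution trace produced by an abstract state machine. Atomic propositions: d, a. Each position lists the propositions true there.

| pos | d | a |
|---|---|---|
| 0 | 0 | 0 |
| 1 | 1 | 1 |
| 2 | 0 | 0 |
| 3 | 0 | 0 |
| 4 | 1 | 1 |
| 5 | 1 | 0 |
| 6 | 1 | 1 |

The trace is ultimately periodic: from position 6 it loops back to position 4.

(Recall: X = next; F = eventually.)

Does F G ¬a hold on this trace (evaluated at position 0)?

No

G ¬a is false at every position 0..6, so it never becomes true and F G ¬a fails.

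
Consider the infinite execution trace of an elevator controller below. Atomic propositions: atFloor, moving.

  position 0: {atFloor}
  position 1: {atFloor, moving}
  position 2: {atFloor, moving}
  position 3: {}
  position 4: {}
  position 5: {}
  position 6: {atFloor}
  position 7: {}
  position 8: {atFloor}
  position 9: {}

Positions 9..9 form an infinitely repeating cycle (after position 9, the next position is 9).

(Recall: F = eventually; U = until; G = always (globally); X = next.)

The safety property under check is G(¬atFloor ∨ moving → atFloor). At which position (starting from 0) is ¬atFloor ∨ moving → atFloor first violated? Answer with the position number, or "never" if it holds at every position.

Check ¬atFloor ∨ moving → atFloor at each position in order: 0 ✓, 1 ✓, 2 ✓.
At position 3 the labels are {}, so ¬atFloor ∨ moving → atFloor is false there. This is the first violation.

3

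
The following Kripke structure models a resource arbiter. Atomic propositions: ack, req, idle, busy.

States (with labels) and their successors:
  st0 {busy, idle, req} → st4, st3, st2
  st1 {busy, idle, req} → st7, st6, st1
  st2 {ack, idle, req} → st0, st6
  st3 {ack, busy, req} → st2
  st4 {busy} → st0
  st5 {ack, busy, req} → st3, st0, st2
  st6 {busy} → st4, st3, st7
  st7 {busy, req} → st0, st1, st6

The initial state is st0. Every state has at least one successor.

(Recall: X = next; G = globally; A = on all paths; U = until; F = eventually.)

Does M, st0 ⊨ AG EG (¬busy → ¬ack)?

States satisfying EG (¬busy → ¬ack): {st0, st1, st4, st5, st6, st7}.
States satisfying AG EG (¬busy → ¬ack): ∅.
st2 is reachable from st0 and violates EG (¬busy → ¬ack), so AG fails at st0.
st0 ∉ Sat(AG EG (¬busy → ¬ack)).

No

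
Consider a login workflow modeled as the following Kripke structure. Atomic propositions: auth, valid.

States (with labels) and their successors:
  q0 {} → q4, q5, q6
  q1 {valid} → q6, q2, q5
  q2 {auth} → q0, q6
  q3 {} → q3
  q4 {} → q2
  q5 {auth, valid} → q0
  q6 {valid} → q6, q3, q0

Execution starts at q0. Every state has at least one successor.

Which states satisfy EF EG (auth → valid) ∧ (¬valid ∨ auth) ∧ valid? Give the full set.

{q5}

States satisfying EG (auth → valid): {q0, q1, q3, q5, q6}.
States satisfying EF EG (auth → valid): {q0, q1, q2, q3, q4, q5, q6}.
States satisfying ¬valid: {q0, q2, q3, q4}.
States satisfying ¬valid ∨ auth: {q0, q2, q3, q4, q5}.
States satisfying (¬valid ∨ auth) ∧ valid: {q5}.
States satisfying EF EG (auth → valid) ∧ (¬valid ∨ auth) ∧ valid: {q5}.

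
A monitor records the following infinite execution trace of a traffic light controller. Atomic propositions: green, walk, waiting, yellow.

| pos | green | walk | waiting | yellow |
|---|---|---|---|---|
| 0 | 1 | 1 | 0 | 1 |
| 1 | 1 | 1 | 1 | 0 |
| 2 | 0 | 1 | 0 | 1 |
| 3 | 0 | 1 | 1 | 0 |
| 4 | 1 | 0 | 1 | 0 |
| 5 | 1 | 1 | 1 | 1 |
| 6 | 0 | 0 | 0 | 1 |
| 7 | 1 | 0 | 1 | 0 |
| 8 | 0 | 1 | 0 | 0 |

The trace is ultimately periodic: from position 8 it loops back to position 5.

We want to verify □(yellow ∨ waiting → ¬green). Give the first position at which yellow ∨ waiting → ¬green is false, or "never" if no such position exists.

At position 0 the labels are {green, walk, yellow}, so yellow ∨ waiting → ¬green is false there. This is the first violation.

0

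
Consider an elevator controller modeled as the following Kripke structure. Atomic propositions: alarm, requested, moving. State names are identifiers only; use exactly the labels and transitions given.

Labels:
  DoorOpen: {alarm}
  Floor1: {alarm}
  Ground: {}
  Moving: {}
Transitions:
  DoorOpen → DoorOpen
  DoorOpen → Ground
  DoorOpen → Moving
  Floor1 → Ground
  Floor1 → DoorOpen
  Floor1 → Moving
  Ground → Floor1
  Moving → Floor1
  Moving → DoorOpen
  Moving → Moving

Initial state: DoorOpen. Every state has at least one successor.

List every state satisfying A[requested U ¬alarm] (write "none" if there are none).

{Ground, Moving}

States satisfying requested: ∅.
States satisfying ¬alarm: {Ground, Moving}.
States satisfying A[requested U ¬alarm]: {Ground, Moving}.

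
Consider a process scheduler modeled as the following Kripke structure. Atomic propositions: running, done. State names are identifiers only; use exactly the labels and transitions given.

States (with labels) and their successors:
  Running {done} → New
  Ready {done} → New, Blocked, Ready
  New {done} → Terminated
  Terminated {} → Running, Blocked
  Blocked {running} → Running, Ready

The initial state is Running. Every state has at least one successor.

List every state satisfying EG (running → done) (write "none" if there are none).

States satisfying running → done: {Running, Ready, New, Terminated}.
States satisfying EG (running → done): {Running, Ready, New, Terminated}.

{Running, Ready, New, Terminated}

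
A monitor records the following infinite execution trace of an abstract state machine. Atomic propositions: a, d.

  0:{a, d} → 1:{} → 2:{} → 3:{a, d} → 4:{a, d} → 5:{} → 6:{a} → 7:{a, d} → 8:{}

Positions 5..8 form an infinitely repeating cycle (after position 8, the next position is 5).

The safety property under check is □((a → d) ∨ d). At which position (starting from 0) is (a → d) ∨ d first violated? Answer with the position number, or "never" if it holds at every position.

6

Check (a → d) ∨ d at each position in order: 0 ✓, 1 ✓, 2 ✓, 3 ✓, 4 ✓, 5 ✓.
At position 6 the labels are {a}, so (a → d) ∨ d is false there. This is the first violation.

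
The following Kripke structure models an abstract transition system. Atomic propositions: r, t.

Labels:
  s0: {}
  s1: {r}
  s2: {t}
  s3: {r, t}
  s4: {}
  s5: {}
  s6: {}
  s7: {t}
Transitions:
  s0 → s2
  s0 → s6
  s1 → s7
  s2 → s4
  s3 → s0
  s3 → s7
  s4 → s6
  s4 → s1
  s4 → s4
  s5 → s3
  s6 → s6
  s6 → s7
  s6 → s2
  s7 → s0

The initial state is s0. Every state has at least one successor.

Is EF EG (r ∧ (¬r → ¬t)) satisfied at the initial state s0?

States satisfying EG (r ∧ (¬r → ¬t)): ∅.
States satisfying EF EG (r ∧ (¬r → ¬t)): ∅.
No suitable path/successor from s0 witnesses the formula.
s0 ∉ Sat(EF EG (r ∧ (¬r → ¬t))).

Violated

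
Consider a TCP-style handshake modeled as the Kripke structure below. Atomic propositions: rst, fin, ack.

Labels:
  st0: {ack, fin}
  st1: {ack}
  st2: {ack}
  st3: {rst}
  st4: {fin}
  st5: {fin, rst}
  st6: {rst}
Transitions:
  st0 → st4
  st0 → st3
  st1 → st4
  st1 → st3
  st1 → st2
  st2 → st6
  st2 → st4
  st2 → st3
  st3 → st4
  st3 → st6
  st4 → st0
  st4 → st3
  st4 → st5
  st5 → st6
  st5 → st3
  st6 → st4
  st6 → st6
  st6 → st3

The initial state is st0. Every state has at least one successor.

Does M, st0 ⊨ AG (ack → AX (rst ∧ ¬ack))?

Does not hold

States satisfying ack → AX (rst ∧ ¬ack): {st3, st4, st5, st6}.
States satisfying AG (ack → AX (rst ∧ ¬ack)): ∅.
st0 is reachable from st0 and violates ack → AX (rst ∧ ¬ack), so AG fails at st0.
st0 ∉ Sat(AG (ack → AX (rst ∧ ¬ack))).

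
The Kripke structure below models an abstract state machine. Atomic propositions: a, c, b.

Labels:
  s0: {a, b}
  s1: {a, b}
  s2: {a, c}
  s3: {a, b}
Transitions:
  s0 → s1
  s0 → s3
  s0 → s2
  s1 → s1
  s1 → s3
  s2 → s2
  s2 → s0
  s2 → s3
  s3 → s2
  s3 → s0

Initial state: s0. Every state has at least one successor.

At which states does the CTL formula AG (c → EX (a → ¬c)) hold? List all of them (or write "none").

{s0, s1, s2, s3}

States satisfying c → EX (a → ¬c): {s0, s1, s2, s3}.
States satisfying AG (c → EX (a → ¬c)): {s0, s1, s2, s3}.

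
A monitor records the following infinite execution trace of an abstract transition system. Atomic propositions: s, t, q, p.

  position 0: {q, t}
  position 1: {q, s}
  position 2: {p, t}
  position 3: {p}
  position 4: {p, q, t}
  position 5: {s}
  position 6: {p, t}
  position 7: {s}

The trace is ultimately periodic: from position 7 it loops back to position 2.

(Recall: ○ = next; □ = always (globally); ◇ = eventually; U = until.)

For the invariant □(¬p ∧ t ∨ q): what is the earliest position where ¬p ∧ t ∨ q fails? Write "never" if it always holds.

Check ¬p ∧ t ∨ q at each position in order: 0 ✓, 1 ✓.
At position 2 the labels are {p, t}, so ¬p ∧ t ∨ q is false there. This is the first violation.

2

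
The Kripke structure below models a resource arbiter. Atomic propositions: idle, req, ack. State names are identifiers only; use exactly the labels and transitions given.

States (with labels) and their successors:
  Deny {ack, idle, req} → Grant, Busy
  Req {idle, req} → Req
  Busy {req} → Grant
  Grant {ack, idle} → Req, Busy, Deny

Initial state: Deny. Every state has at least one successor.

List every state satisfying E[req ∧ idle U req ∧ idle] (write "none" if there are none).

{Deny, Req}

States satisfying req ∧ idle: {Deny, Req}.
States satisfying E[req ∧ idle U req ∧ idle]: {Deny, Req}.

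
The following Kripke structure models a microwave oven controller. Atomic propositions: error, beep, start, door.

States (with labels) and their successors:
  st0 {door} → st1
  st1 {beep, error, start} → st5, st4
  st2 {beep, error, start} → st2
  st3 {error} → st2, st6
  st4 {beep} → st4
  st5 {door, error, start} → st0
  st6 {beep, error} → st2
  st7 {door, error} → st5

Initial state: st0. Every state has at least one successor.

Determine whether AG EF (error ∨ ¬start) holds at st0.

Yes

States satisfying EF (error ∨ ¬start): {st0, st1, st2, st3, st4, st5, st6, st7}.
States satisfying AG EF (error ∨ ¬start): {st0, st1, st2, st3, st4, st5, st6, st7}.
Every state reachable from st0 satisfies EF (error ∨ ¬start).
st0 ∈ Sat(AG EF (error ∨ ¬start)).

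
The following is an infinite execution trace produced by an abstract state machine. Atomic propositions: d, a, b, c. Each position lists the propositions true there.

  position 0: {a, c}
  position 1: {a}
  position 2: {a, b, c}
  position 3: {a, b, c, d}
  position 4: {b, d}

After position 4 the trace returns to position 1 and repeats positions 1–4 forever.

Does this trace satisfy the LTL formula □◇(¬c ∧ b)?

◇(¬c ∧ b) holds at every position 0..4, and those are all positions ever visited, so □◇(¬c ∧ b) holds.

Holds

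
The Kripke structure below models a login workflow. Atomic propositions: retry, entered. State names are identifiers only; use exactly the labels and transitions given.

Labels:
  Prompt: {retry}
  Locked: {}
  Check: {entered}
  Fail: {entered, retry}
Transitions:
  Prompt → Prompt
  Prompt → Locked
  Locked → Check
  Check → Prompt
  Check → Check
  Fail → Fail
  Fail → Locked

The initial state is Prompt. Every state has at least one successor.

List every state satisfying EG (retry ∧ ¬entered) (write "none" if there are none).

States satisfying retry ∧ ¬entered: {Prompt}.
States satisfying EG (retry ∧ ¬entered): {Prompt}.

{Prompt}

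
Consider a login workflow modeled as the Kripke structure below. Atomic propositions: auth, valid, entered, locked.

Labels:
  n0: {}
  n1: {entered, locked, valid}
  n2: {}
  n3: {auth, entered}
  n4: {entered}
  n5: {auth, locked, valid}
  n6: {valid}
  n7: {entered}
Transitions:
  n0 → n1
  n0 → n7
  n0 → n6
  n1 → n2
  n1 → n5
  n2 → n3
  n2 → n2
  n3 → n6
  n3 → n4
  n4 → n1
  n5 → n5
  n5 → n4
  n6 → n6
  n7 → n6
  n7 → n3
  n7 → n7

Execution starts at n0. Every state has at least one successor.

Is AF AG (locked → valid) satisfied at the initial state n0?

States satisfying AG (locked → valid): {n0, n1, n2, n3, n4, n5, n6, n7}.
States satisfying AF AG (locked → valid): {n0, n1, n2, n3, n4, n5, n6, n7}.
n0 ∈ Sat(AF AG (locked → valid)).

Holds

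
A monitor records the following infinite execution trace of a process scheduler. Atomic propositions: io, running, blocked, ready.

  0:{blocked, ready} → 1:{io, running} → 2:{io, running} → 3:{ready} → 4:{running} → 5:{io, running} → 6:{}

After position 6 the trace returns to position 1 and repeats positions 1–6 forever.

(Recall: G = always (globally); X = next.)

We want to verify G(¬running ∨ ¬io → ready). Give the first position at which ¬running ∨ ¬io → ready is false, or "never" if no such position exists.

4

Check ¬running ∨ ¬io → ready at each position in order: 0 ✓, 1 ✓, 2 ✓, 3 ✓.
At position 4 the labels are {running}, so ¬running ∨ ¬io → ready is false there. This is the first violation.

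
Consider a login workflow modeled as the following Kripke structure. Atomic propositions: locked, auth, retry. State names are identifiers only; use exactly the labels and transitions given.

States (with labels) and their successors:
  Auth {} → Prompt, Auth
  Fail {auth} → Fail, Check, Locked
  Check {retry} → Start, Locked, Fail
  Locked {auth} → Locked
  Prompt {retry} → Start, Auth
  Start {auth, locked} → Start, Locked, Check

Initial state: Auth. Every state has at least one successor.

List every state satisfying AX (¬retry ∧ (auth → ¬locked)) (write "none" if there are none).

States satisfying ¬retry ∧ (auth → ¬locked): {Auth, Fail, Locked}.
States satisfying AX (¬retry ∧ (auth → ¬locked)): {Locked}.

{Locked}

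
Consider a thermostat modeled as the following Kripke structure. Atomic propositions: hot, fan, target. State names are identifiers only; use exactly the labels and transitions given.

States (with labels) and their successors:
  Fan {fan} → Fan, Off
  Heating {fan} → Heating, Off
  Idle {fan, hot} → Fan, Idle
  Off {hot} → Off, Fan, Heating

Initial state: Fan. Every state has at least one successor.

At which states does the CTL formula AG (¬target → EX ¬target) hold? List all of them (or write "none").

States satisfying ¬target → EX ¬target: {Fan, Heating, Idle, Off}.
States satisfying AG (¬target → EX ¬target): {Fan, Heating, Idle, Off}.

{Fan, Heating, Idle, Off}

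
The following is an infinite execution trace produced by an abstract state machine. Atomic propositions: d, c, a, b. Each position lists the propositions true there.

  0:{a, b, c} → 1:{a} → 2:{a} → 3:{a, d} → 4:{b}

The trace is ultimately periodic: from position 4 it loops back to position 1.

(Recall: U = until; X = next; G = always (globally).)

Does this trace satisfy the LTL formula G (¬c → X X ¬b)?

¬c → X X ¬b must hold at every position from 0 onward. It fails at position 2, so G (¬c → X X ¬b) is false.
Positions where ¬c holds: 1, 2, 3, 4.
Check X X ¬b at each: 1→ok, 2→fails, 3→ok, 4→ok.

Violated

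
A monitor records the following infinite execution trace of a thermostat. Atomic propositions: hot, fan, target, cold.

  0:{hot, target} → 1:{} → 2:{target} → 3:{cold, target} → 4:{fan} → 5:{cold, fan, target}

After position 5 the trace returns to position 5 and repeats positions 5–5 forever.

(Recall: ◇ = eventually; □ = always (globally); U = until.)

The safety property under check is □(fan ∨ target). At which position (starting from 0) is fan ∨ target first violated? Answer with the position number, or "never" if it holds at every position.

1

Check fan ∨ target at each position in order: 0 ✓.
At position 1 the labels are {}, so fan ∨ target is false there. This is the first violation.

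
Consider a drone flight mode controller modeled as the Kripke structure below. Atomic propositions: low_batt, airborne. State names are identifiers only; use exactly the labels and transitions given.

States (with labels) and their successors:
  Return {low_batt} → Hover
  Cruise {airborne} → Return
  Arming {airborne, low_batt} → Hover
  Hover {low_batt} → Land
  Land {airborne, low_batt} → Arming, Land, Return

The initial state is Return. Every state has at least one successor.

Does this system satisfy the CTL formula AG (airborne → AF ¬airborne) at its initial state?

No

States satisfying airborne → AF ¬airborne: {Return, Cruise, Arming, Hover}.
States satisfying AG (airborne → AF ¬airborne): ∅.
Land is reachable from Return and violates airborne → AF ¬airborne, so AG fails at Return.
Return ∉ Sat(AG (airborne → AF ¬airborne)).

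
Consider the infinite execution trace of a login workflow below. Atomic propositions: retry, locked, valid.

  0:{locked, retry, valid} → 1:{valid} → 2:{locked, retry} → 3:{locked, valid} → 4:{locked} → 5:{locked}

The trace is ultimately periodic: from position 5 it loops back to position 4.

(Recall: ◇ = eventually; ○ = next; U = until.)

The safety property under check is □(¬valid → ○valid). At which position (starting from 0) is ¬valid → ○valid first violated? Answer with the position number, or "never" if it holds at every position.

4

Check ¬valid → ○valid at each position in order: 0 ✓, 1 ✓, 2 ✓, 3 ✓.
At position 4 the labels are {locked} and the next position 5 has {locked}, so ¬valid → ○valid is false there. This is the first violation.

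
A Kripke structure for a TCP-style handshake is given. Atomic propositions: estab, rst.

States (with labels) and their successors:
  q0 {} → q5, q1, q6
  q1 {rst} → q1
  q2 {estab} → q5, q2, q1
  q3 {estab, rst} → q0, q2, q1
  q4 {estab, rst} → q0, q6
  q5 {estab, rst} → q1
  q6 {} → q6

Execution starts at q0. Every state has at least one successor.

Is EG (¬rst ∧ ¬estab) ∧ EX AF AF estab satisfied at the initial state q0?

States satisfying ¬rst ∧ ¬estab: {q0, q6}.
States satisfying EG (¬rst ∧ ¬estab): {q0, q6}.
States satisfying AF AF estab: {q2, q3, q4, q5}.
States satisfying EX AF AF estab: {q0, q2, q3}.
States satisfying EG (¬rst ∧ ¬estab) ∧ EX AF AF estab: {q0}.
q0 ∈ Sat(EG (¬rst ∧ ¬estab) ∧ EX AF AF estab).

Holds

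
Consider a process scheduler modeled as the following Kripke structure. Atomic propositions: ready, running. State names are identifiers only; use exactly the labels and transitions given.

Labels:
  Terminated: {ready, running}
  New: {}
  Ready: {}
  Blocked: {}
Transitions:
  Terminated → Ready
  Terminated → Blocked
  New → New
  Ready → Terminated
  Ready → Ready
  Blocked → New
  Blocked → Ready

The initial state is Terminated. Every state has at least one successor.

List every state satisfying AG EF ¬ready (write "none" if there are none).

{Terminated, New, Ready, Blocked}

States satisfying EF ¬ready: {Terminated, New, Ready, Blocked}.
States satisfying AG EF ¬ready: {Terminated, New, Ready, Blocked}.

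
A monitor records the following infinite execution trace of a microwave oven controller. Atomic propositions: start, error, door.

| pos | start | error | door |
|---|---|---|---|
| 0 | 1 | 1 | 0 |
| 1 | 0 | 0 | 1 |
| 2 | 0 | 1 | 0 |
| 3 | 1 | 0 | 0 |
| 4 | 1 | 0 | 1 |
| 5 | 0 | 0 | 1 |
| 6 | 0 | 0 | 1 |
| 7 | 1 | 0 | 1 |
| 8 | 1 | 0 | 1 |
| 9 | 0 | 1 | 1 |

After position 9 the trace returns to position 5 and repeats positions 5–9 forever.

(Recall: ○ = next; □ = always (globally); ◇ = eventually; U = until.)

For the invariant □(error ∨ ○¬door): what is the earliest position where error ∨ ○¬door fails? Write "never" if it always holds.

3

Check error ∨ ○¬door at each position in order: 0 ✓, 1 ✓, 2 ✓.
At position 3 the labels are {start} and the next position 4 has {door, start}, so error ∨ ○¬door is false there. This is the first violation.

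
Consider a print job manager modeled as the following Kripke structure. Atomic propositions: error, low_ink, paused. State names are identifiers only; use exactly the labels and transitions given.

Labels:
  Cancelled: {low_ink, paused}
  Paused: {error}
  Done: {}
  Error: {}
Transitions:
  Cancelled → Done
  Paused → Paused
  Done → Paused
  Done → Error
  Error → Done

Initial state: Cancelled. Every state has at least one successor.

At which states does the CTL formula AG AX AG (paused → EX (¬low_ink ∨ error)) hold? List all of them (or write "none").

States satisfying AX AG (paused → EX (¬low_ink ∨ error)): {Cancelled, Paused, Done, Error}.
States satisfying AG AX AG (paused → EX (¬low_ink ∨ error)): {Cancelled, Paused, Done, Error}.

{Cancelled, Paused, Done, Error}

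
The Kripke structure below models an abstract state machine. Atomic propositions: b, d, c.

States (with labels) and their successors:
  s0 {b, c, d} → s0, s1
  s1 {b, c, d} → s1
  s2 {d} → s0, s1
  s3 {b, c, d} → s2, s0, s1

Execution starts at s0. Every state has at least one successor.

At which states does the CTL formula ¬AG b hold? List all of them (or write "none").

{s2, s3}

States satisfying b: {s0, s1, s3}.
States satisfying AG b: {s0, s1}.
States satisfying ¬AG b: {s2, s3}.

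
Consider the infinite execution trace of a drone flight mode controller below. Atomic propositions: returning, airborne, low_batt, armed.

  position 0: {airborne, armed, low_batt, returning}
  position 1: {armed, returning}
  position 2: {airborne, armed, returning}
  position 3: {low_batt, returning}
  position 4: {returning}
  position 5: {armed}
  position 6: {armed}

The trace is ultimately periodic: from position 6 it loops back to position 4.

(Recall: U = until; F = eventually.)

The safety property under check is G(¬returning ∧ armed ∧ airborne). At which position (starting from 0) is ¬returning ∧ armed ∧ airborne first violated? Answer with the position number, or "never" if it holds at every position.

At position 0 the labels are {airborne, armed, low_batt, returning}, so ¬returning ∧ armed ∧ airborne is false there. This is the first violation.

0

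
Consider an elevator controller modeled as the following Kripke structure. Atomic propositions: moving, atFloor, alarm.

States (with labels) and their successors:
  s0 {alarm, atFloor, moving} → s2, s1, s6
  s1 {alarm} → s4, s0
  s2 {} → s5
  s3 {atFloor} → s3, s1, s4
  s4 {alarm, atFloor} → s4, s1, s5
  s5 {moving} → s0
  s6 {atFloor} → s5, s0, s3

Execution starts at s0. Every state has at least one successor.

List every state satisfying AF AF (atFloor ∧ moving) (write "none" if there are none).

States satisfying AF (atFloor ∧ moving): {s0, s2, s5}.
States satisfying AF AF (atFloor ∧ moving): {s0, s2, s5}.

{s0, s2, s5}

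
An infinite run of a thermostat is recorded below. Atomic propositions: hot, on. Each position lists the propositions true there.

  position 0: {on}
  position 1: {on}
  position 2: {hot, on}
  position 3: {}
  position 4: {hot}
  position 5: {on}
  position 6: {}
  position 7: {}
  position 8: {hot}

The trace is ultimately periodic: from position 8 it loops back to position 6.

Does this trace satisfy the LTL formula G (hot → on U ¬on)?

Holds

hot → on U ¬on holds at every position 0..8, and those are all positions ever visited, so G (hot → on U ¬on) holds.
Positions where hot holds: 2, 4, 8.
Check on U ¬on at each: 2→ok, 4→ok, 8→ok.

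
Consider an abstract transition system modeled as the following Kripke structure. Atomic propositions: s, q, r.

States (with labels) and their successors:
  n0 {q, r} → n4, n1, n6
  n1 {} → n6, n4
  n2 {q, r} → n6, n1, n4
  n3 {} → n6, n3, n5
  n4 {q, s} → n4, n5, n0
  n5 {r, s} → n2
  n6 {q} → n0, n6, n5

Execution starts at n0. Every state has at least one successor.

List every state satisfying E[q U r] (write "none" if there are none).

States satisfying q: {n0, n2, n4, n6}.
States satisfying r: {n0, n2, n5}.
States satisfying E[q U r]: {n0, n2, n4, n5, n6}.

{n0, n2, n4, n5, n6}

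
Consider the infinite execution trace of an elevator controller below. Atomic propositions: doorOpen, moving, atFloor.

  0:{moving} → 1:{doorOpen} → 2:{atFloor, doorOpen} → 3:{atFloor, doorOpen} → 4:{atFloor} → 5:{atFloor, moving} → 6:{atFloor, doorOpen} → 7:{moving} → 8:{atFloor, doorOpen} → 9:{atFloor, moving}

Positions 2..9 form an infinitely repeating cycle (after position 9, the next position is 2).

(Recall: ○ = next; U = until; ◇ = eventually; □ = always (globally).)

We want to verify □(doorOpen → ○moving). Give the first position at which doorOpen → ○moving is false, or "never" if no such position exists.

Check doorOpen → ○moving at each position in order: 0 ✓.
At position 1 the labels are {doorOpen} and the next position 2 has {atFloor, doorOpen}, so doorOpen → ○moving is false there. This is the first violation.

1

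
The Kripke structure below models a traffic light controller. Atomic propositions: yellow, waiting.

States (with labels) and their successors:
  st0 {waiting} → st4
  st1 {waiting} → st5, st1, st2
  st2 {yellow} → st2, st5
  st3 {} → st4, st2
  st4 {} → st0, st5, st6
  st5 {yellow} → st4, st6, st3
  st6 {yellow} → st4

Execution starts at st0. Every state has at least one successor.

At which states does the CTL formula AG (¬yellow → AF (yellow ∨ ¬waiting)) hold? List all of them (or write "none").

States satisfying ¬yellow → AF (yellow ∨ ¬waiting): {st0, st2, st3, st4, st5, st6}.
States satisfying AG (¬yellow → AF (yellow ∨ ¬waiting)): {st0, st2, st3, st4, st5, st6}.

{st0, st2, st3, st4, st5, st6}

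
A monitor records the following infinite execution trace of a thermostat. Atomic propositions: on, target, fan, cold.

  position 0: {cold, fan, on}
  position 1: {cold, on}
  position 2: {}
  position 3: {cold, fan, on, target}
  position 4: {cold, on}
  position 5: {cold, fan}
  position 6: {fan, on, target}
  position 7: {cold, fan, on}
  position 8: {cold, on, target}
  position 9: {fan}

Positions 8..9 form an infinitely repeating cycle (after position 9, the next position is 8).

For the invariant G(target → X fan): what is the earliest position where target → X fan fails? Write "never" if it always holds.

Check target → X fan at each position in order: 0 ✓, 1 ✓, 2 ✓.
At position 3 the labels are {cold, fan, on, target} and the next position 4 has {cold, on}, so target → X fan is false there. This is the first violation.

3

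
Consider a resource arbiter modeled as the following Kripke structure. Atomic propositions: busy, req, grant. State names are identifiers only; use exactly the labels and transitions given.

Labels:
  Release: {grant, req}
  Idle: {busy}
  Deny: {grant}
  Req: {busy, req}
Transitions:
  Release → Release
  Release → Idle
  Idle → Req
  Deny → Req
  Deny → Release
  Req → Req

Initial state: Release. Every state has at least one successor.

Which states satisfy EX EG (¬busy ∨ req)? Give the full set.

{Release, Idle, Deny, Req}

States satisfying EG (¬busy ∨ req): {Release, Deny, Req}.
States satisfying EX EG (¬busy ∨ req): {Release, Idle, Deny, Req}.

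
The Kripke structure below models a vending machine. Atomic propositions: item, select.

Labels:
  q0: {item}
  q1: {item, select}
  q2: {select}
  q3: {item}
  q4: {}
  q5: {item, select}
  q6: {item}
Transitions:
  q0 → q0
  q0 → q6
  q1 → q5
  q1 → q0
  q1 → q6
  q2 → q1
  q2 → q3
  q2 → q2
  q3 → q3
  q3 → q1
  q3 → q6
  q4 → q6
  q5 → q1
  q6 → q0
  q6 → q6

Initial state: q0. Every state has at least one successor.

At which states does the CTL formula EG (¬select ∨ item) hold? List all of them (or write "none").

{q0, q1, q3, q4, q5, q6}

States satisfying ¬select ∨ item: {q0, q1, q3, q4, q5, q6}.
States satisfying EG (¬select ∨ item): {q0, q1, q3, q4, q5, q6}.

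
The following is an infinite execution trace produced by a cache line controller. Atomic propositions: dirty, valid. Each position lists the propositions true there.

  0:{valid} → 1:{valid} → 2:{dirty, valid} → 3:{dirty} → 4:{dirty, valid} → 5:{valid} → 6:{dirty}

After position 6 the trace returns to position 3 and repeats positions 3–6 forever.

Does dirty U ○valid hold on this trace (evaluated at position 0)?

Yes

Walking from position 0: ○valid first holds at position 0, and dirty holds at every earlier position along the way, so dirty U ○valid holds.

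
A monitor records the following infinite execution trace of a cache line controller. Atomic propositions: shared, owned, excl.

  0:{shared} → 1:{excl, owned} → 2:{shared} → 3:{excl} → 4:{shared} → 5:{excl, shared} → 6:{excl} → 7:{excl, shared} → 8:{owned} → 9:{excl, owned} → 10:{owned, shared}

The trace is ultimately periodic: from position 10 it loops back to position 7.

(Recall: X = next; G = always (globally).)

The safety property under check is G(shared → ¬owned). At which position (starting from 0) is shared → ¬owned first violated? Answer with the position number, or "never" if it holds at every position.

Check shared → ¬owned at each position in order: 0 ✓, 1 ✓, 2 ✓, 3 ✓, 4 ✓, 5 ✓, 6 ✓, 7 ✓, 8 ✓, 9 ✓.
At position 10 the labels are {owned, shared}, so shared → ¬owned is false there. This is the first violation.

10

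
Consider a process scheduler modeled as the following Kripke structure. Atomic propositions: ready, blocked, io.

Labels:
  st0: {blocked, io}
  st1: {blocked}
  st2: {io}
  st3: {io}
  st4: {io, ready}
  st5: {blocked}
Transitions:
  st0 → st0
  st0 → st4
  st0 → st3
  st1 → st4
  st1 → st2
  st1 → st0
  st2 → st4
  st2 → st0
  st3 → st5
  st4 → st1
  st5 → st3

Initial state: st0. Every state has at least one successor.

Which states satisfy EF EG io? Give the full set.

{st0, st1, st2, st4}

States satisfying EG io: {st0, st2}.
States satisfying EF EG io: {st0, st1, st2, st4}.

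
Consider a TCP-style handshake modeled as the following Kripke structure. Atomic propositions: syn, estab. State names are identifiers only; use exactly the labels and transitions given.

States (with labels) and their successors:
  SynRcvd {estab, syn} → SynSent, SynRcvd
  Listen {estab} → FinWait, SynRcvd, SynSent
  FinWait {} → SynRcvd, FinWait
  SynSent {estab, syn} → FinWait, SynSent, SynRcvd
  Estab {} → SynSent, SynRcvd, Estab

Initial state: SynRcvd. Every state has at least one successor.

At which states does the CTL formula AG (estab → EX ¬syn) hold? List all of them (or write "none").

States satisfying estab → EX ¬syn: {Listen, FinWait, SynSent, Estab}.
States satisfying AG (estab → EX ¬syn): ∅.

none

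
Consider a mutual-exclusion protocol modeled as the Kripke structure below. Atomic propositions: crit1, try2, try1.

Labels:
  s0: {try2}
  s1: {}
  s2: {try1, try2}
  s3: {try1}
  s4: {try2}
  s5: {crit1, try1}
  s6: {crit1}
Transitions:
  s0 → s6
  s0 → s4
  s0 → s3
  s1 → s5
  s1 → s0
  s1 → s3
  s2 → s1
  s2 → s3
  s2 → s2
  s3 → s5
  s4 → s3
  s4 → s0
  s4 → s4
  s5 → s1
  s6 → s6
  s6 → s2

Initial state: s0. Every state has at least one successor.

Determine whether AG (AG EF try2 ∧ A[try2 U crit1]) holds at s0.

Violated

States satisfying AG EF try2 ∧ A[try2 U crit1]: {s5, s6}.
States satisfying AG (AG EF try2 ∧ A[try2 U crit1]): ∅.
s0 is reachable from s0 and violates AG EF try2 ∧ A[try2 U crit1], so AG fails at s0.
s0 ∉ Sat(AG (AG EF try2 ∧ A[try2 U crit1])).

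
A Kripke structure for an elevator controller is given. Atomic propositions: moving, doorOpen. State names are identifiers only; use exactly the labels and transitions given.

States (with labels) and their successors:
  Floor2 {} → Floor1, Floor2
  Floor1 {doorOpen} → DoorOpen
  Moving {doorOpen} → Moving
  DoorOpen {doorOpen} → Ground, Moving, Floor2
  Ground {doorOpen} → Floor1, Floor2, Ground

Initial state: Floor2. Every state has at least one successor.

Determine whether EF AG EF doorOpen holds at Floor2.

Satisfied

States satisfying AG EF doorOpen: {Floor2, Floor1, Moving, DoorOpen, Ground}.
States satisfying EF AG EF doorOpen: {Floor2, Floor1, Moving, DoorOpen, Ground}.
Some path from Floor2 reaches a state where AG EF doorOpen holds.
Floor2 ∈ Sat(EF AG EF doorOpen).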